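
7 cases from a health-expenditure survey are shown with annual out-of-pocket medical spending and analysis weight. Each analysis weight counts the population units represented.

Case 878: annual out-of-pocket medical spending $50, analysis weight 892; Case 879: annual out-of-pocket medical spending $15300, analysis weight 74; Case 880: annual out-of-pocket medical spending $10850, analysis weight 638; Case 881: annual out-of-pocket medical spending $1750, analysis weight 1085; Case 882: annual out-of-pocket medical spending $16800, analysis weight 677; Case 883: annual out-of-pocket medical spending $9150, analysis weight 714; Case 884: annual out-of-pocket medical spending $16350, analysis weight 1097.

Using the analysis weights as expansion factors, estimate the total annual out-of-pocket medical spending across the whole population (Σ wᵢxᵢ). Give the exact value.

Weighted total = 45840500

45840500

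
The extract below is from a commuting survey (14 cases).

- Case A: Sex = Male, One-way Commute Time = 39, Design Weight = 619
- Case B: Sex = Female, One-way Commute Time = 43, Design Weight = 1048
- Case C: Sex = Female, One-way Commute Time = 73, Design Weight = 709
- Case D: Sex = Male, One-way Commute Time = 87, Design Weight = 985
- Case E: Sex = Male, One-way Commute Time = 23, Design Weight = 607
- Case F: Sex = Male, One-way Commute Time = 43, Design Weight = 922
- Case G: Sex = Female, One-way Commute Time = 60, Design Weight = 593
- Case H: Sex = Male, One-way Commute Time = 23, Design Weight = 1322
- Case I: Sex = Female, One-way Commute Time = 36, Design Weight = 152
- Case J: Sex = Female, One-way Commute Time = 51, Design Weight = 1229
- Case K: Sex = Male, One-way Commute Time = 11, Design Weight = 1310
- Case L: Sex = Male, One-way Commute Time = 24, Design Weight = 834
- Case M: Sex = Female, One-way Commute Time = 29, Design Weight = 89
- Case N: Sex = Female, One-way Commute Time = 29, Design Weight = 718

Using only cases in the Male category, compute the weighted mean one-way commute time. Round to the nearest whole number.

Male rows: A, D, E, F, H, K, L
Weighted sum = 39×619 + 87×985 + 23×607 + 43×922 + 23×1322 + 11×1310 + 24×834
  = 24141 + 85695 + 13961 + 39646 + 30406 + 14410 + 20016 = 228275
Sum of weights = 619 + 985 + 607 + 922 + 1322 + 1310 + 834 = 6599
Weighted mean = 228275 / 6599 = 34.592362

35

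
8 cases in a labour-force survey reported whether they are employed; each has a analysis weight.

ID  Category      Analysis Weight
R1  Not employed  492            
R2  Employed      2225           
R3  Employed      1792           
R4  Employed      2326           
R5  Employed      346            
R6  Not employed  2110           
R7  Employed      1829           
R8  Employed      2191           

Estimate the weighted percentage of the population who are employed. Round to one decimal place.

Sum of weights for 'Employed' = 2225 + 1792 + 2326 + 346 + 1829 + 2191 = 10709
Total weight = 492 + 2225 + 1792 + 2326 + 346 + 2110 + 1829 + 2191 = 13311
Weighted proportion = 10709 / 13311 = 0.80452258 → 80.452258%

80.5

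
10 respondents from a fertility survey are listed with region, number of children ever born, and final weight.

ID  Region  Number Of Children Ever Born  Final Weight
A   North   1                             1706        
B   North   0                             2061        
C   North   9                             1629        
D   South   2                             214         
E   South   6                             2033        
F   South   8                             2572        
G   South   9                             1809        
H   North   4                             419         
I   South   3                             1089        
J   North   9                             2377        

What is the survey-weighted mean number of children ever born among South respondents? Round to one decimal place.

6.8

South rows: D, E, F, G, I
Weighted sum = 2×214 + 6×2033 + 8×2572 + 9×1809 + 3×1089
  = 52750
Sum of weights = 214 + 2033 + 2572 + 1809 + 1089 = 7717
Weighted mean = 52750 / 7717 = 6.8355579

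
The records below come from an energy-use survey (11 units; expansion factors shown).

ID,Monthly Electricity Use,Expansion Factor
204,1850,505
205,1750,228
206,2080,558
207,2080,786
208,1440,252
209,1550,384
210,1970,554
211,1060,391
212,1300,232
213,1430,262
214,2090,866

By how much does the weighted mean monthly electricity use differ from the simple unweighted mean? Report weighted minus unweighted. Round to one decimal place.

118.4

Unweighted sum = 1850 + 1750 + 2080 + 2080 + 1440 + 1550 + 1970 + 1060 + 1300 + 1430 + 2090 = 18600
Unweighted mean = 18600 / 11 = 1690.9091
Weighted sum = 1850×505 + 1750×228 + 2080×558 + 2080×786 + 1440×252 + 1550×384 + 1970×554 + 1060×391 + 1300×232 + 1430×262 + 2090×866
  = 934250 + 399000 + 1160640 + 1634880 + 362880 + 595200 + 1091380 + 414460 + 301600 + 374660 + 1809940 = 9078890
Sum of weights = 505 + 228 + 558 + 786 + 252 + 384 + 554 + 391 + 232 + 262 + 866 = 5018
Weighted mean = 9078890 / 5018 = 1809.2646
Difference (weighted minus unweighted) = 118.35556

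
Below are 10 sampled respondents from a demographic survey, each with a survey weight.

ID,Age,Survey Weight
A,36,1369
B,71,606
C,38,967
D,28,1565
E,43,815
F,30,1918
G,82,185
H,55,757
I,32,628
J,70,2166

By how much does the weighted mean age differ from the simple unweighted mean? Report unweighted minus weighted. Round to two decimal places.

Unweighted sum = 36 + 71 + 38 + 28 + 43 + 30 + 82 + 55 + 32 + 70 = 485
Unweighted mean = 485 / 10 = 48.5
Weighted sum = 36×1369 + 71×606 + 38×967 + 28×1565 + 43×815 + 30×1918 + 82×185 + 55×757 + 32×628 + 70×2166
  = 493982
Sum of weights = 10976
Weighted mean = 493982 / 10976 = 45.005649
Difference (unweighted minus weighted) = 3.4943513

3.49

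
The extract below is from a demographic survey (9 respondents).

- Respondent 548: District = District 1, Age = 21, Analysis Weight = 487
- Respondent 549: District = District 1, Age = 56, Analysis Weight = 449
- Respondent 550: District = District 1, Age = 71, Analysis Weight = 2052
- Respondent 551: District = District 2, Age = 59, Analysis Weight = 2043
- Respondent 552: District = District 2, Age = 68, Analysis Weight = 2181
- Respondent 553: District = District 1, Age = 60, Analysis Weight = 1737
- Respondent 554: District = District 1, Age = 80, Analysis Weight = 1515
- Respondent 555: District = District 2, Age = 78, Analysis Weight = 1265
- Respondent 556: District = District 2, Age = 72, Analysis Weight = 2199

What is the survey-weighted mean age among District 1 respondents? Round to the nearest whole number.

District 1 rows: 548, 549, 550, 553, 554
Weighted sum = 21×487 + 56×449 + 71×2052 + 60×1737 + 80×1515
  = 10227 + 25144 + 145692 + 104220 + 121200 = 406483
Sum of weights = 487 + 449 + 2052 + 1737 + 1515 = 6240
Weighted mean = 406483 / 6240 = 65.141506

65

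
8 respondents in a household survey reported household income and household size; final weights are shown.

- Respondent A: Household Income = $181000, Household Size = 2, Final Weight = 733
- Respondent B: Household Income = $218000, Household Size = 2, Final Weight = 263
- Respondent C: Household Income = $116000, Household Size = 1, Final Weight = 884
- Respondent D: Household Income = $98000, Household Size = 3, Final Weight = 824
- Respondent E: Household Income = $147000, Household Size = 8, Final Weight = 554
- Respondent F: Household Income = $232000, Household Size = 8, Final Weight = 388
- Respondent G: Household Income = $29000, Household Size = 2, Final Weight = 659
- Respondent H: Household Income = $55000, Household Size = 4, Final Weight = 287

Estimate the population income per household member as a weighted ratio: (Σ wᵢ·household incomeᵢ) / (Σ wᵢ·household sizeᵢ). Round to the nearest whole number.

Σ wᵢ·y = 181000×733 + 218000×263 + 116000×884 + 98000×824 + 147000×554 + 232000×388 + 29000×659 + 55000×287
  = 579653000
Σ wᵢ·x = 2×733 + 2×263 + 1×884 + 3×824 + 8×554 + 8×388 + 2×659 + 4×287
  = 1466 + 526 + 884 + 2472 + 4432 + 3104 + 1318 + 1148 = 15350
Ratio = 579653000 / 15350 = 37762.41

37762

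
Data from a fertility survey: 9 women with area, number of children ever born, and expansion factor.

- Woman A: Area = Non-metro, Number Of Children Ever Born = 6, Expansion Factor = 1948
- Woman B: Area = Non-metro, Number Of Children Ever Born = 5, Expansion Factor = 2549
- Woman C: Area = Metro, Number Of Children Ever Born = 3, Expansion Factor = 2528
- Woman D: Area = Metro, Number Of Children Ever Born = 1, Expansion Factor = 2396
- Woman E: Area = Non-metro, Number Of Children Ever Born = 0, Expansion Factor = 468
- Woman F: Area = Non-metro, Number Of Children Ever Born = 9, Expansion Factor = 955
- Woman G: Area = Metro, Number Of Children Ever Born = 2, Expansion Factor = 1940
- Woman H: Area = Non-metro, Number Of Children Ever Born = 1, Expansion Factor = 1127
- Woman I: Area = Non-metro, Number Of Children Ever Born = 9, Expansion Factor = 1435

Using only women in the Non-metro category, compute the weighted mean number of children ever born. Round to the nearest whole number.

Non-metro rows: A, B, E, F, H, I
Weighted sum = 6×1948 + 5×2549 + 0×468 + 9×955 + 1×1127 + 9×1435
  = 11688 + 12745 + 0 + 8595 + 1127 + 12915 = 47070
Sum of weights = 1948 + 2549 + 468 + 955 + 1127 + 1435 = 8482
Weighted mean = 47070 / 8482 = 5.5493987

6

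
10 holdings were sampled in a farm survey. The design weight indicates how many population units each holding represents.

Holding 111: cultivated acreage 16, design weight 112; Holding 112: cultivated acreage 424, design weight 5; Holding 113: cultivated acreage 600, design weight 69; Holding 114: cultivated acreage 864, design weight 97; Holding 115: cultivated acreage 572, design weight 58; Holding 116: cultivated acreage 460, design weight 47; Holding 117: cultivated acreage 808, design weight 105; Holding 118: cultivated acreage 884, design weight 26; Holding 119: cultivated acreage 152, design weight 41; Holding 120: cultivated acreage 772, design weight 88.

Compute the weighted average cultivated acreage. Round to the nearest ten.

560

Weighted sum = 16×112 + 424×5 + 600×69 + 864×97 + 572×58 + 460×47 + 808×105 + 884×26 + 152×41 + 772×88
  = 365908
Sum of weights = 112 + 5 + 69 + 97 + 58 + 47 + 105 + 26 + 41 + 88 = 648
Weighted mean = 365908 / 648 = 564.67284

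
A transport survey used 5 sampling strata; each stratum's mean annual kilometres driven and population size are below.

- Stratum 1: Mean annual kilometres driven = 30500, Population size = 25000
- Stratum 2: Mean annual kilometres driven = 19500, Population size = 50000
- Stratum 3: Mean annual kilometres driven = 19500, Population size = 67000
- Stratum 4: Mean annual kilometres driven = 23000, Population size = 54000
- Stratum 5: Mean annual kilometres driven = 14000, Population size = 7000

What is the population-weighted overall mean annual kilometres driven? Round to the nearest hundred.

Σ Nₕ·x̄ₕ = 30500×25000 + 19500×50000 + 19500×67000 + 23000×54000 + 14000×7000
  = 762500000 + 975000000 + 1306500000 + 1242000000 + 98000000 = 4384000000
Σ Nₕ = 25000 + 50000 + 67000 + 54000 + 7000 = 203000
Overall mean = 4384000000 / 203000 = 21596.059

21600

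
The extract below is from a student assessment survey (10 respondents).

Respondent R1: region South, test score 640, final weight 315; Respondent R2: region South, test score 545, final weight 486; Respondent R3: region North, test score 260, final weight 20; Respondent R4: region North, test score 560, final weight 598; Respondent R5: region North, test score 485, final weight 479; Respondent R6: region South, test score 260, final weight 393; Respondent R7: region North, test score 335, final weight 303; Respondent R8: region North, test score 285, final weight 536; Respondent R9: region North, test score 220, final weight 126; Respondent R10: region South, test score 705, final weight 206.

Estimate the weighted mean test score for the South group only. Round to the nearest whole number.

510

South rows: R1, R2, R6, R10
Weighted sum = 640×315 + 545×486 + 260×393 + 705×206
  = 201600 + 264870 + 102180 + 145230 = 713880
Sum of weights = 1400
Weighted mean = 713880 / 1400 = 509.91429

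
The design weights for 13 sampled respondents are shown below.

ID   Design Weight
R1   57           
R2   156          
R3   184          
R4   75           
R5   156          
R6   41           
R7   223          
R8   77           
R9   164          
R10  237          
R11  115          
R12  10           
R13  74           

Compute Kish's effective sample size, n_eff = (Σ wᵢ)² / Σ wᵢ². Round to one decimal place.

Σ wᵢ = 1569
Σ wᵢ² = 250607
n_eff = 1569² / 250607 = 2461761 / 250607 = 9.8231933

9.8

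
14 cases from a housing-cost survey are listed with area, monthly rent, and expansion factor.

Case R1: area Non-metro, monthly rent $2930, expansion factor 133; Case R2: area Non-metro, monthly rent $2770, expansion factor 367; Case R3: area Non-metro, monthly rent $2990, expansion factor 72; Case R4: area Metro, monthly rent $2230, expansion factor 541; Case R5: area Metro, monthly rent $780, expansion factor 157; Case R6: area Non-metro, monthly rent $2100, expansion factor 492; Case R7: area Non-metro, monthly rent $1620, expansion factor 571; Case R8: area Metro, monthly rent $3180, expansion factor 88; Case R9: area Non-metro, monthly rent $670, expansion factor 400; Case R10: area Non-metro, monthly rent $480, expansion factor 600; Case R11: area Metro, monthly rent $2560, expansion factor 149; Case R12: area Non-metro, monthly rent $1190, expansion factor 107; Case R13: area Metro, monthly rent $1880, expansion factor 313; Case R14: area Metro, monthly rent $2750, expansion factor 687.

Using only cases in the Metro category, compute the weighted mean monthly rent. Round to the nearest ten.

Metro rows: R4, R5, R8, R11, R13, R14
Weighted sum = 2230×541 + 780×157 + 3180×88 + 2560×149 + 1880×313 + 2750×687
  = 4467860
Sum of weights = 541 + 157 + 88 + 149 + 313 + 687 = 1935
Weighted mean = 4467860 / 1935 = 2308.9716

2310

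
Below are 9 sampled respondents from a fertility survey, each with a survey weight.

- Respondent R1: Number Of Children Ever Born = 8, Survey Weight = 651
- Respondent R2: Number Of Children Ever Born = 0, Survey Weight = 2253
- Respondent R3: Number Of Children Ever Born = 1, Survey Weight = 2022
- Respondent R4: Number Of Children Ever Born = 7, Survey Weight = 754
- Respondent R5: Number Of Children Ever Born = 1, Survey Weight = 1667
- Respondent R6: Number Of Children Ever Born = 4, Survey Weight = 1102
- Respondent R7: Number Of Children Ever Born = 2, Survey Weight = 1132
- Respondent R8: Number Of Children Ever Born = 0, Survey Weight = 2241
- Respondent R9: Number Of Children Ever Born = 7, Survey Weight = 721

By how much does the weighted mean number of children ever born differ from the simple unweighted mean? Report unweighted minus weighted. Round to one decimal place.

1.3

Unweighted sum = 8 + 0 + 1 + 7 + 1 + 4 + 2 + 0 + 7 = 30
Unweighted mean = 30 / 9 = 3.3333333
Weighted sum = 8×651 + 0×2253 + 1×2022 + 7×754 + 1×1667 + 4×1102 + 2×1132 + 0×2241 + 7×721
  = 5208 + 0 + 2022 + 5278 + 1667 + 4408 + 2264 + 0 + 5047 = 25894
Sum of weights = 12543
Weighted mean = 25894 / 12543 = 2.0644184
Difference (unweighted minus weighted) = 1.2689149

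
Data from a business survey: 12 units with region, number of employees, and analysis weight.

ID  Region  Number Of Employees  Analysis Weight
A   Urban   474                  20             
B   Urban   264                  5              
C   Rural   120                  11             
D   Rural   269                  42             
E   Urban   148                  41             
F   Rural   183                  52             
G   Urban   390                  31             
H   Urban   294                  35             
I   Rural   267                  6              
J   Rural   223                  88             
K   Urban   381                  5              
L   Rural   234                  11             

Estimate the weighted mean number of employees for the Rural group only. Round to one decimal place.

218.7

Rural rows: C, D, F, I, J, L
Weighted sum = 120×11 + 269×42 + 183×52 + 267×6 + 223×88 + 234×11
  = 1320 + 11298 + 9516 + 1602 + 19624 + 2574 = 45934
Sum of weights = 11 + 42 + 52 + 6 + 88 + 11 = 210
Weighted mean = 45934 / 210 = 218.73333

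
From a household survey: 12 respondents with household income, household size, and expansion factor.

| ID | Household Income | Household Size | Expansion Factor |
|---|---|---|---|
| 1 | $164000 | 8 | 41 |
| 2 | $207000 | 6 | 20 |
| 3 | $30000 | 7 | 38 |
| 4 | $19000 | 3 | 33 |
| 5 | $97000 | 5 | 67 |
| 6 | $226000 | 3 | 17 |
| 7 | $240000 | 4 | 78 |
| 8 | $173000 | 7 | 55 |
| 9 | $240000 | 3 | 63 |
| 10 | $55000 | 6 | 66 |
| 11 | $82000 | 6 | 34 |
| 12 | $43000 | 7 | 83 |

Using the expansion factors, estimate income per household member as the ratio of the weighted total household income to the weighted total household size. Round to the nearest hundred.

23400

Σ wᵢ·y = 164000×41 + 207000×20 + 30000×38 + 19000×33 + 97000×67 + 226000×17 + 240000×78 + 173000×55 + 240000×63 + 55000×66 + 82000×34 + 43000×83
  = 6724000 + 4140000 + 1140000 + 627000 + 6499000 + 3842000 + 18720000 + 9515000 + 15120000 + 3630000 + 2788000 + 3569000 = 76314000
Σ wᵢ·x = 8×41 + 6×20 + 7×38 + 3×33 + 5×67 + 3×17 + 4×78 + 7×55 + 3×63 + 6×66 + 6×34 + 7×83
  = 328 + 120 + 266 + 99 + 335 + 51 + 312 + 385 + 189 + 396 + 204 + 581 = 3266
Ratio = 76314000 / 3266 = 23366.197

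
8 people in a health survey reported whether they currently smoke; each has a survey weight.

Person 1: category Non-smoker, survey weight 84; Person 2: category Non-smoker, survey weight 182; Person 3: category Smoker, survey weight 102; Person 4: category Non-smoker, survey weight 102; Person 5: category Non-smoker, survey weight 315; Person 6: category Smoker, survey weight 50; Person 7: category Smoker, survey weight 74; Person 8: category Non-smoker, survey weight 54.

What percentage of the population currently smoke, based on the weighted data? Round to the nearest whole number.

23

Sum of weights for 'Smoker' = 102 + 50 + 74 = 226
Total weight = 84 + 182 + 102 + 102 + 315 + 50 + 74 + 54 = 963
Weighted proportion = 226 / 963 = 0.23468328 → 23.468328%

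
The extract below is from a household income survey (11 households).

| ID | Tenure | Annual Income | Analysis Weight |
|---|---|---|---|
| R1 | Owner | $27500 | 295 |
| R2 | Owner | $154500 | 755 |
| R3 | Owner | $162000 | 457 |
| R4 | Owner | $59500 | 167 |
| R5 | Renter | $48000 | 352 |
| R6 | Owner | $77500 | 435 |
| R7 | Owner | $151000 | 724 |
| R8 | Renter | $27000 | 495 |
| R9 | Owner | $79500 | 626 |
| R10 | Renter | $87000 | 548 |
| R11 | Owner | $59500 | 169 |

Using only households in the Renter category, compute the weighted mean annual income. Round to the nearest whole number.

Renter rows: R5, R8, R10
Weighted sum = 48000×352 + 27000×495 + 87000×548
  = 16896000 + 13365000 + 47676000 = 77937000
Sum of weights = 352 + 495 + 548 = 1395
Weighted mean = 77937000 / 1395 = 55868.817

55869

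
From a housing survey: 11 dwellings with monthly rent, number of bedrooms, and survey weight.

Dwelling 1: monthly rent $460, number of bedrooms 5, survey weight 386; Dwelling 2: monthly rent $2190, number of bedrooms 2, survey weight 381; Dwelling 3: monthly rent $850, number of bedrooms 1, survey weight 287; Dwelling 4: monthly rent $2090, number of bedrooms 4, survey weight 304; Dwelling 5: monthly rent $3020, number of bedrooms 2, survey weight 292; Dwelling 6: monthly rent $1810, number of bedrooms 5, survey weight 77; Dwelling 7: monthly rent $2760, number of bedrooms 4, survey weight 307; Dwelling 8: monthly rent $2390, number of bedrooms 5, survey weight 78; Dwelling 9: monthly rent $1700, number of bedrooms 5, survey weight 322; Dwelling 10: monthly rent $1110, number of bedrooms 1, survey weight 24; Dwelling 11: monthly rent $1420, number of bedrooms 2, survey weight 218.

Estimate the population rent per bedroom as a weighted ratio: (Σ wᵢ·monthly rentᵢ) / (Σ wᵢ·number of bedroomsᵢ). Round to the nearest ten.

550

Σ wᵢ·y = 4829810
Σ wᵢ·x = 5×386 + 2×381 + 1×287 + 4×304 + 2×292 + 5×77 + 4×307 + 5×78 + 5×322 + 1×24 + 2×218
  = 1930 + 762 + 287 + 1216 + 584 + 385 + 1228 + 390 + 1610 + 24 + 436 = 8852
Ratio = 4829810 / 8852 = 545.61794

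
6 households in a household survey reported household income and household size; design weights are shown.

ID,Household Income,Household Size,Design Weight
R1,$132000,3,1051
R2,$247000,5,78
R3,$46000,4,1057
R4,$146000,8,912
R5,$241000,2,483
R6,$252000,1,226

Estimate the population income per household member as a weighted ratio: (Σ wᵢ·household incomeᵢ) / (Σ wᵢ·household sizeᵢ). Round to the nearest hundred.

Σ wᵢ·y = 513127000
Σ wᵢ·x = 3×1051 + 5×78 + 4×1057 + 8×912 + 2×483 + 1×226
  = 3153 + 390 + 4228 + 7296 + 966 + 226 = 16259
Ratio = 513127000 / 16259 = 31559.567

31600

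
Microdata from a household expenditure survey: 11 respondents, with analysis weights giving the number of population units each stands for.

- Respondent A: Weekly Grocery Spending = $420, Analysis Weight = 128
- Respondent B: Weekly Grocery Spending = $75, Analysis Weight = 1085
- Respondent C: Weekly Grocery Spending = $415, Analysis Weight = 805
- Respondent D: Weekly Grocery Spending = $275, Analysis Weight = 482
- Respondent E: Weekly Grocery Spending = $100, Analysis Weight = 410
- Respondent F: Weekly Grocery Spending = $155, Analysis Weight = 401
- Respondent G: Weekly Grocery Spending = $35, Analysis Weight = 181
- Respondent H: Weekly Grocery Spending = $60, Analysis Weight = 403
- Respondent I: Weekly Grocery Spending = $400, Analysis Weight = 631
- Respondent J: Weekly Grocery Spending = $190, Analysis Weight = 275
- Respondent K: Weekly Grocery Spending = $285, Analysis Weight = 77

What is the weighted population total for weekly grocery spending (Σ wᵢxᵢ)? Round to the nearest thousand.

1062000

Weighted total = 420×128 + 75×1085 + 415×805 + 275×482 + 100×410 + 155×401 + 35×181 + 60×403 + 400×631 + 190×275 + 285×77
  = 53760 + 81375 + 334075 + 132550 + 41000 + 62155 + 6335 + 24180 + 252400 + 52250 + 21945 = 1062025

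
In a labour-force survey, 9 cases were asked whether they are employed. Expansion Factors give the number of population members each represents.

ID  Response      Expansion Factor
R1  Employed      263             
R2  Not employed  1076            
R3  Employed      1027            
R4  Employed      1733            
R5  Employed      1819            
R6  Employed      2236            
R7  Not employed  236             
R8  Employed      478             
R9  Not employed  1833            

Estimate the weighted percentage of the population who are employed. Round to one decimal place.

70.6

Sum of weights for 'Employed' = 263 + 1027 + 1733 + 1819 + 2236 + 478 = 7556
Total weight = 10701
Weighted proportion = 7556 / 10701 = 0.70610223 → 70.610223%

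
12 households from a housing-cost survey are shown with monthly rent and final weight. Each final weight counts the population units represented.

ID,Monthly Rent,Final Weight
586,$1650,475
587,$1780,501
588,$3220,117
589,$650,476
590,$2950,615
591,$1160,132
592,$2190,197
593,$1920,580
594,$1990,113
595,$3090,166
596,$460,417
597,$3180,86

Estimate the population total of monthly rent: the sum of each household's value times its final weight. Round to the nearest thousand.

Weighted total = 1650×475 + 1780×501 + 3220×117 + 650×476 + 2950×615 + 1160×132 + 2190×197 + 1920×580 + 1990×113 + 3090×166 + 460×417 + 3180×86
  = 783750 + 891780 + 376740 + 309400 + 1814250 + 153120 + 431430 + 1113600 + 224870 + 512940 + 191820 + 273480 = 7077180

7077000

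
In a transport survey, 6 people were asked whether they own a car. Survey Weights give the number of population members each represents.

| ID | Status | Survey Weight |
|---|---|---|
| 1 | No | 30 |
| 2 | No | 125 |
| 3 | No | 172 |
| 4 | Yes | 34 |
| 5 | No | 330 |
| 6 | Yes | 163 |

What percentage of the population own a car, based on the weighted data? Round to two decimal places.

23.07

Sum of weights for 'Yes' = 34 + 163 = 197
Total weight = 30 + 125 + 172 + 34 + 330 + 163 = 854
Weighted proportion = 197 / 854 = 0.23067916 → 23.067916%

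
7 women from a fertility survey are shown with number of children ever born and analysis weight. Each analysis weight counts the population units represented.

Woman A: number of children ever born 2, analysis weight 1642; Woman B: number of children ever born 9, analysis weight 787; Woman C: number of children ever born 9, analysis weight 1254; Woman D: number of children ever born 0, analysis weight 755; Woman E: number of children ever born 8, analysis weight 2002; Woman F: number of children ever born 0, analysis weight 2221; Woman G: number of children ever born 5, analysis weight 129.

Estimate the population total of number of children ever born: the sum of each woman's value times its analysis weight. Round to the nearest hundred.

Weighted total = 2×1642 + 9×787 + 9×1254 + 0×755 + 8×2002 + 0×2221 + 5×129
  = 3284 + 7083 + 11286 + 0 + 16016 + 0 + 645 = 38314

38300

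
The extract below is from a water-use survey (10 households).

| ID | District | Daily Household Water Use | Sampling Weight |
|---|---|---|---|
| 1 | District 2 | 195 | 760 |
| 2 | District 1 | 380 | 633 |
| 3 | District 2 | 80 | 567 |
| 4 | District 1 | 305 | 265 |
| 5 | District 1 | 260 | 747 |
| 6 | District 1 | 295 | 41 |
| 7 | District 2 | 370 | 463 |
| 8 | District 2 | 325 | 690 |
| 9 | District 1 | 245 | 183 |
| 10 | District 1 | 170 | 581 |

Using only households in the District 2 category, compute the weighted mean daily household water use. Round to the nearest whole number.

238

District 2 rows: 1, 3, 7, 8
Weighted sum = 195×760 + 80×567 + 370×463 + 325×690
  = 589120
Sum of weights = 760 + 567 + 463 + 690 = 2480
Weighted mean = 589120 / 2480 = 237.54839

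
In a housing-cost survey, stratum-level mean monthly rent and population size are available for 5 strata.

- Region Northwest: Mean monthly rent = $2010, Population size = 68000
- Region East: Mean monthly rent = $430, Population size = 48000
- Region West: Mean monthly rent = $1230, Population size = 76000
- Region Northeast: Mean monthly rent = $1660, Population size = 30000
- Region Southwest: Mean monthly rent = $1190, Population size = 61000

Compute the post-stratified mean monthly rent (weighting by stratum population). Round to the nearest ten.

1320

Σ Nₕ·x̄ₕ = 2010×68000 + 430×48000 + 1230×76000 + 1660×30000 + 1190×61000
  = 136680000 + 20640000 + 93480000 + 49800000 + 72590000 = 373190000
Σ Nₕ = 68000 + 48000 + 76000 + 30000 + 61000 = 283000
Overall mean = 373190000 / 283000 = 1318.6926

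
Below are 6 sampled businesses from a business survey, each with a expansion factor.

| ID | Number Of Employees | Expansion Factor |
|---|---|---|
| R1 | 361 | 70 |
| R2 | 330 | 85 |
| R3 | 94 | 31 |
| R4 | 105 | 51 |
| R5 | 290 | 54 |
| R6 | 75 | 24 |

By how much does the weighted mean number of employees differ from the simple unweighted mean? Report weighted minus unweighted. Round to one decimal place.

Unweighted sum = 1255
Unweighted mean = 1255 / 6 = 209.16667
Weighted sum = 361×70 + 330×85 + 94×31 + 105×51 + 290×54 + 75×24
  = 79049
Sum of weights = 70 + 85 + 31 + 51 + 54 + 24 = 315
Weighted mean = 79049 / 315 = 250.94921
Difference (weighted minus unweighted) = 41.78254

41.8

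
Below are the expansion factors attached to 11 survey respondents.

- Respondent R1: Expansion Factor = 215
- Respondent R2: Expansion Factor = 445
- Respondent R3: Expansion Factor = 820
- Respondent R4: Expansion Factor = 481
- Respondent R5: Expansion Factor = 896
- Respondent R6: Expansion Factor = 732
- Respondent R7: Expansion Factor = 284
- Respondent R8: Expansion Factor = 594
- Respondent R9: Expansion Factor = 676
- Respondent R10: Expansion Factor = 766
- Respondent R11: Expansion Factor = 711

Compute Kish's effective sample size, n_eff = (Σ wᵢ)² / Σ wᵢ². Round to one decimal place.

Σ wᵢ = 215 + 445 + 820 + 481 + 896 + 732 + 284 + 594 + 676 + 766 + 711 = 6620
Σ wᵢ² = 4469396
n_eff = 6620² / 4469396 = 43824400 / 4469396 = 9.8054413

9.8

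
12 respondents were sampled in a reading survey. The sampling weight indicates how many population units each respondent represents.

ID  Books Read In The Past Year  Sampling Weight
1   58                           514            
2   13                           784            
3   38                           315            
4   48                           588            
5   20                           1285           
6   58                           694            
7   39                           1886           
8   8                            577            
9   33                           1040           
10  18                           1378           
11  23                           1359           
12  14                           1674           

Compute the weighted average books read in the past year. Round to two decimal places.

27.96

Weighted sum = 338137
Sum of weights = 514 + 784 + 315 + 588 + 1285 + 694 + 1886 + 577 + 1040 + 1378 + 1359 + 1674 = 12094
Weighted mean = 338137 / 12094 = 27.959071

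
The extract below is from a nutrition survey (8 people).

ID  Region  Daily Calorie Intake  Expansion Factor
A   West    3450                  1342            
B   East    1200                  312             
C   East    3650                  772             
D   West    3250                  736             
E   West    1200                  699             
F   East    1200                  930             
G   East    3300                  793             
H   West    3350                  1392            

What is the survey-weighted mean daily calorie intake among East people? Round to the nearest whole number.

2467

East rows: B, C, F, G
Weighted sum = 1200×312 + 3650×772 + 1200×930 + 3300×793
  = 6925100
Sum of weights = 312 + 772 + 930 + 793 = 2807
Weighted mean = 6925100 / 2807 = 2467.0823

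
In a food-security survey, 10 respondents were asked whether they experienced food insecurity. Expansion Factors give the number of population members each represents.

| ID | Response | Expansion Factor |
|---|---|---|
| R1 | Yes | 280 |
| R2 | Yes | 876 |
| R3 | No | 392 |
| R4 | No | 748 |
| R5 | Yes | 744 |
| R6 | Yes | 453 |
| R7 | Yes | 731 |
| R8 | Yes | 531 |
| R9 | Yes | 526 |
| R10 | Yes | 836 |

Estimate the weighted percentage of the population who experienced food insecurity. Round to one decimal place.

81.4

Sum of weights for 'Yes' = 280 + 876 + 744 + 453 + 731 + 531 + 526 + 836 = 4977
Total weight = 280 + 876 + 392 + 748 + 744 + 453 + 731 + 531 + 526 + 836 = 6117
Weighted proportion = 4977 / 6117 = 0.81363413 → 81.363413%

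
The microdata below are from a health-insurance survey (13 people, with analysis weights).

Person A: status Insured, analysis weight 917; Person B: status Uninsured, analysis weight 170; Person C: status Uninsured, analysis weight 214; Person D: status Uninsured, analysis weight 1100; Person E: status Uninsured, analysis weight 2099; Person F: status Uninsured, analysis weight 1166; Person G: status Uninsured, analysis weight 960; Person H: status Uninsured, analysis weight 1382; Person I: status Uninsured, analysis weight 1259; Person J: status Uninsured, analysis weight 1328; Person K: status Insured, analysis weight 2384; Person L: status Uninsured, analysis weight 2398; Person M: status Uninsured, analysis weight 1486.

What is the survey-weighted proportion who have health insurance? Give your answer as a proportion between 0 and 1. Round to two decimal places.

Sum of weights for 'Insured' = 917 + 2384 = 3301
Total weight = 16863
Weighted proportion = 3301 / 16863 = 0.19575402

0.20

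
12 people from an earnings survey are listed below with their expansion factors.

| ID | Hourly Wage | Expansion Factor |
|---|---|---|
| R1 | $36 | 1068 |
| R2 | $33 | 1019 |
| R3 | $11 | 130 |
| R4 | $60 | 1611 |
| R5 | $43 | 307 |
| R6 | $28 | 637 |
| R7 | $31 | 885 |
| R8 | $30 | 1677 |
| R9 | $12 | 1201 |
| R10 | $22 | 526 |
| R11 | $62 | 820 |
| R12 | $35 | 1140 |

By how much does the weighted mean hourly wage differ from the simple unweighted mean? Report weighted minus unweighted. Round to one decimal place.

Unweighted sum = 36 + 33 + 11 + 60 + 43 + 28 + 31 + 30 + 12 + 22 + 62 + 35 = 403
Unweighted mean = 403 / 12 = 33.583333
Weighted sum = 36×1068 + 33×1019 + 11×130 + 60×1611 + 43×307 + 28×637 + 31×885 + 30×1677 + 12×1201 + 22×526 + 62×820 + 35×1140
  = 38448 + 33627 + 1430 + 96660 + 13201 + 17836 + 27435 + 50310 + 14412 + 11572 + 50840 + 39900 = 395671
Sum of weights = 1068 + 1019 + 130 + 1611 + 307 + 637 + 885 + 1677 + 1201 + 526 + 820 + 1140 = 11021
Weighted mean = 395671 / 11021 = 35.901552
Difference (weighted minus unweighted) = 2.3182183

2.3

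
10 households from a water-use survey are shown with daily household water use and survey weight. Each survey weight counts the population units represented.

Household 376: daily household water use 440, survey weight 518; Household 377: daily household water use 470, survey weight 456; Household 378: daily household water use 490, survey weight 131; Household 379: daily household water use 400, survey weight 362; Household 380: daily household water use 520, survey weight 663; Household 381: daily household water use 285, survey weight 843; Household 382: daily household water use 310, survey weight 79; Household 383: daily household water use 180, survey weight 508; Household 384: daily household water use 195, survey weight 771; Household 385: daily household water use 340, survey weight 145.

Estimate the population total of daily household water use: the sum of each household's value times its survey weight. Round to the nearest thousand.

Weighted total = 440×518 + 470×456 + 490×131 + 400×362 + 520×663 + 285×843 + 310×79 + 180×508 + 195×771 + 340×145
  = 227920 + 214320 + 64190 + 144800 + 344760 + 240255 + 24490 + 91440 + 150345 + 49300 = 1551820

1552000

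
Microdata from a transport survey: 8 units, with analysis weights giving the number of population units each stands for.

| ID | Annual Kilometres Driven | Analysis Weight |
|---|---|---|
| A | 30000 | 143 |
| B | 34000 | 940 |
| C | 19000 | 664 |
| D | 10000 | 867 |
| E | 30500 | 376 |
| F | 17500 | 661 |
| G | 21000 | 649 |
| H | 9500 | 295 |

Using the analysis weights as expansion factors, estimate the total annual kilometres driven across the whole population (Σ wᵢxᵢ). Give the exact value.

Weighted total = 97003000

97003000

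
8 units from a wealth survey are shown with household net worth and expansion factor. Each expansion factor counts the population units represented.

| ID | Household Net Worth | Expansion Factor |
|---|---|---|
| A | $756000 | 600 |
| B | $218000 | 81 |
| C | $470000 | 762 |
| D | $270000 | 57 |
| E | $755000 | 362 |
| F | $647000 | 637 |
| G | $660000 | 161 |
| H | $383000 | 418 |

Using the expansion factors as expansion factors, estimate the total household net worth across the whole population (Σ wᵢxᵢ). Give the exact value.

1796591000

Weighted total = 756000×600 + 218000×81 + 470000×762 + 270000×57 + 755000×362 + 647000×637 + 660000×161 + 383000×418
  = 453600000 + 17658000 + 358140000 + 15390000 + 273310000 + 412139000 + 106260000 + 160094000 = 1796591000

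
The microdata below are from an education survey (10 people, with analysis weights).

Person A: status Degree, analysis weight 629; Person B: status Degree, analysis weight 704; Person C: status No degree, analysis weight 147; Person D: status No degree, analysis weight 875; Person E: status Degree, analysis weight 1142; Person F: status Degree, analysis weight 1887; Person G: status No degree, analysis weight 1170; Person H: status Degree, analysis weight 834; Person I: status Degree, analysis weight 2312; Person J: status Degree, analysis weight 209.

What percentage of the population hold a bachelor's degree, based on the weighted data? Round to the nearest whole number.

Sum of weights for 'Degree' = 629 + 704 + 1142 + 1887 + 834 + 2312 + 209 = 7717
Total weight = 9909
Weighted proportion = 7717 / 9909 = 0.77878696 → 77.878696%

78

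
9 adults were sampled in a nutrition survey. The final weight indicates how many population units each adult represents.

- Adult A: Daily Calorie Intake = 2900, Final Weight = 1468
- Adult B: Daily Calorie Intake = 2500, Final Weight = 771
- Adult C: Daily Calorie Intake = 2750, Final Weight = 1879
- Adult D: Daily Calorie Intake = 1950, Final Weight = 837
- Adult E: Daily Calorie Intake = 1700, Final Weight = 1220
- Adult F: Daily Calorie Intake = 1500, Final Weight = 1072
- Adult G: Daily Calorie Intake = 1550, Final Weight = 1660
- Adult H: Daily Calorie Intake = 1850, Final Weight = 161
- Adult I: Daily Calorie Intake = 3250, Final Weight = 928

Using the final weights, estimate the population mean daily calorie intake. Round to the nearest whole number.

Weighted sum = 2900×1468 + 2500×771 + 2750×1879 + 1950×837 + 1700×1220 + 1500×1072 + 1550×1660 + 1850×161 + 3250×928
  = 22552950
Sum of weights = 1468 + 771 + 1879 + 837 + 1220 + 1072 + 1660 + 161 + 928 = 9996
Weighted mean = 22552950 / 9996 = 2256.1975

2256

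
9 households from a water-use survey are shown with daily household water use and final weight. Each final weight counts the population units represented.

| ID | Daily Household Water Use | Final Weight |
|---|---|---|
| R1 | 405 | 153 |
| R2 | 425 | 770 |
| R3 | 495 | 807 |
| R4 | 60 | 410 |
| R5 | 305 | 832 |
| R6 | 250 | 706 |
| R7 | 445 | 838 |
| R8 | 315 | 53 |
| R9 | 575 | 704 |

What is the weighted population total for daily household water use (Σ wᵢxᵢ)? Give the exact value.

Weighted total = 405×153 + 425×770 + 495×807 + 60×410 + 305×832 + 250×706 + 445×838 + 315×53 + 575×704
  = 61965 + 327250 + 399465 + 24600 + 253760 + 176500 + 372910 + 16695 + 404800 = 2037945

2037945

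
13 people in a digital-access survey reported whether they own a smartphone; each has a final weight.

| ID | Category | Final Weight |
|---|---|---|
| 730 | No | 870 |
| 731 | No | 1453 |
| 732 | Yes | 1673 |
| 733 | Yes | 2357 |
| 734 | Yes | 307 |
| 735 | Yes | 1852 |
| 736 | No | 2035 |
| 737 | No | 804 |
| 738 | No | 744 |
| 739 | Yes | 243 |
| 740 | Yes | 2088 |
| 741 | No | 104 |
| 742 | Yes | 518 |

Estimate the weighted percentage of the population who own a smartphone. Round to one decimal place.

60.1

Sum of weights for 'Yes' = 1673 + 2357 + 307 + 1852 + 243 + 2088 + 518 = 9038
Total weight = 15048
Weighted proportion = 9038 / 15048 = 0.60061138 → 60.061138%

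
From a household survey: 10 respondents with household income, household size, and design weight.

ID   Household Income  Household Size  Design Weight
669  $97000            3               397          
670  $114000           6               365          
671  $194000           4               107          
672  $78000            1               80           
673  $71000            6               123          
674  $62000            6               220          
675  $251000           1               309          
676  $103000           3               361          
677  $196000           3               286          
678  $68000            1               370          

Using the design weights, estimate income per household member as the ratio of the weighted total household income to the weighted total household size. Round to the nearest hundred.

38000

Σ wᵢ·y = 97000×397 + 114000×365 + 194000×107 + 78000×80 + 71000×123 + 62000×220 + 251000×309 + 103000×361 + 196000×286 + 68000×370
  = 38509000 + 41610000 + 20758000 + 6240000 + 8733000 + 13640000 + 77559000 + 37183000 + 56056000 + 25160000 = 325448000
Σ wᵢ·x = 3×397 + 6×365 + 4×107 + 1×80 + 6×123 + 6×220 + 1×309 + 3×361 + 3×286 + 1×370
  = 8567
Ratio = 325448000 / 8567 = 37988.561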